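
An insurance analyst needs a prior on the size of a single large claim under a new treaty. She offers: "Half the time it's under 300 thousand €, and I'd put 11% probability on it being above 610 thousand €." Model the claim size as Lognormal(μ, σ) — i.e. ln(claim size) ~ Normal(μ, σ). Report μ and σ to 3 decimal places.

If T ~ Lognormal(μ,σ) then ln T ~ Normal(μ,σ), so the p-quantile of ln T is μ + z_p·σ.
ln(300) = 5.704 and ln(610) = 6.413; z_{0.5} = 0, z_{0.89} = 1.227.
σ = (6.413 − 5.704)/(1.227 − (0)) = 0.579.
μ = 5.704 − (0)·0.579 = 5.704.

μ ≈ 5.704, σ ≈ 0.579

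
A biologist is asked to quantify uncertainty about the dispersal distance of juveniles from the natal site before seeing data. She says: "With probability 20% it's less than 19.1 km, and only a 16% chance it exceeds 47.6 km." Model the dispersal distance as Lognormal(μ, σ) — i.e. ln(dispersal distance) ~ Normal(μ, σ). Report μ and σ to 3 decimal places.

μ ≈ 3.368, σ ≈ 0.497

If T ~ Lognormal(μ,σ) then ln T ~ Normal(μ,σ), so the p-quantile of ln T is μ + z_p·σ.
ln(19.1) = 2.95 and ln(47.6) = 3.863; z_{0.2} = -0.8416, z_{0.84} = 0.9945.
σ = (3.863 − 2.95)/(0.9945 − (-0.8416)) = 0.497.
μ = 2.95 − (-0.8416)·0.497 = 3.368.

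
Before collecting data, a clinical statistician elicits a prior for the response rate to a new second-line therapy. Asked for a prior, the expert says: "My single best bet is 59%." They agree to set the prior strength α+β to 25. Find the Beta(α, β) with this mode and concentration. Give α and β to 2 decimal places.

For α,β > 1 the Beta mode is (α−1)/(α+β−2). With α+β = 25, the mode is (α−1)/23.
Set (α−1)/23 = 0.59 → α = 1 + 0.59·23 = 14.57.
β = 25 − α = 10.43.

α = 14.57, β = 10.43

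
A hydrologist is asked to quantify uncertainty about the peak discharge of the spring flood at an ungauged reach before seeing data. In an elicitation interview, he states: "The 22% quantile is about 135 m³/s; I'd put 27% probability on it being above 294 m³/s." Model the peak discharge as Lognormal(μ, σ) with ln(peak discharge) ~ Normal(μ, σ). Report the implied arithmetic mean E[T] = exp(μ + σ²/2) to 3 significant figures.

E[T] ≈ 244 m³/s

If T ~ Lognormal(μ,σ) then ln T ~ Normal(μ,σ), so the p-quantile of ln T is μ + z_p·σ.
ln(135) = 4.905 and ln(294) = 5.684; z_{0.22} = -0.7722, z_{0.73} = 0.6128.
σ = (5.684 − 4.905)/(0.6128 − (-0.7722)) = 0.562.
μ = 4.905 − (-0.7722)·0.562 = 5.339.
E[T] = exp(μ + σ²/2) = exp(5.339 + 0.1579) = 244 m³/s.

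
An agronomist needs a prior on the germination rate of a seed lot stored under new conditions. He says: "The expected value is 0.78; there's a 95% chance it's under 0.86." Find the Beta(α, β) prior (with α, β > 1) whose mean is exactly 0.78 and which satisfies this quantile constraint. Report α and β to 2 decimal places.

α ≈ 48.98, β ≈ 13.81

With mean 0.78 fixed, write α = 0.78s, β = 0.22s where s = α+β.
Need P(θ < 0.86) = 0.95 under Beta(0.78s, 0.22s). Normal approximation: (q−m)/√(m(1−m)/s) ≈ z_{0.95} = 1.64, so s ≈ 0.78·0.22·(1.64)²/(0.86−0.78)² = 72.5.
At s = 72.5: P(θ<0.86) ≈ 0.962. Adjusting to match 0.95 gives s ≈ 62.79.
So α = 0.78·62.79 ≈ 48.98, β = 0.22·62.79 ≈ 13.81.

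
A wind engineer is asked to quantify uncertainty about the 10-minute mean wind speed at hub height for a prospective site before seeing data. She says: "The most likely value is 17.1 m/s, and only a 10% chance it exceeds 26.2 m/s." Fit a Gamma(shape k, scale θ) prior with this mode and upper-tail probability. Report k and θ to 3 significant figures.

Gamma(k,θ) with k>1 has mode (k−1)θ, so θ = 17.1/(k−1).
Need P(X < 26.2) = 0.9 with θ tied to k this way. Start at k = 2, θ = 17.1: P(X<26.2) ≈ 0.453.
Too low — raise k to concentrate. Iterating converges to k ≈ 11.3.
Then θ = 17.1/(11.3−1) ≈ 1.67.

k ≈ 11.3, θ ≈ 1.67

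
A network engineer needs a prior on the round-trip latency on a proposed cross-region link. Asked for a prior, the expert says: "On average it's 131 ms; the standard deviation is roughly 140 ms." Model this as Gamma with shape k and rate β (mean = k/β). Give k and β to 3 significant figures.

For Gamma(k, rate β): mean = k/β, variance = k/β², so CV = 1/√k.
CV = SD/mean = 140/131 = 1.069, hence k = 1/CV² = 0.876.
Then β = k/mean = 0.876/131 = 0.00668.

k ≈ 0.876, β ≈ 0.00668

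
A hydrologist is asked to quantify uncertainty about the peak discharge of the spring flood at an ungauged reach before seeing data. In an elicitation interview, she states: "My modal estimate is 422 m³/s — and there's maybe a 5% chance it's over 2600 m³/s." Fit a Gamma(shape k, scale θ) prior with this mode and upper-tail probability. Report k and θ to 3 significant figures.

Gamma(k,θ) with k>1 has mode (k−1)θ, so θ = 422/(k−1).
Need P(X < 2600) = 0.95 with θ tied to k this way. Start at k = 2, θ = 422: P(X<2600) ≈ 0.985.
Too high — lower k to spread out. Iterating converges to k ≈ 1.69.
Then θ = 422/(1.69−1) ≈ 615.

k ≈ 1.69, θ ≈ 615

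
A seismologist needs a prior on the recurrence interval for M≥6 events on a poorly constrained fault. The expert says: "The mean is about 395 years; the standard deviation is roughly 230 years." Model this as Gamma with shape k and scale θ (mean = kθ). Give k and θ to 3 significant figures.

For Gamma(k, scale θ): mean = kθ, variance = kθ², so CV = 1/√k.
CV = SD/mean = 230/395 = 0.5823, hence k = 1/CV² = 2.95.
Then θ = mean/k = 395/2.95 = 134.

k ≈ 2.95, θ ≈ 134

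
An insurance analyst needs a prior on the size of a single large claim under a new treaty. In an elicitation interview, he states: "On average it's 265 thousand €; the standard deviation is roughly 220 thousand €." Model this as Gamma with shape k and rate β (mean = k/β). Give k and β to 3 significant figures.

k ≈ 1.45, β ≈ 0.00548

For Gamma(k, rate β): mean = k/β, variance = k/β², so CV = 1/√k.
CV = SD/mean = 220/265 = 0.8302, hence k = 1/CV² = 1.45.
Then β = k/mean = 1.45/265 = 0.00548.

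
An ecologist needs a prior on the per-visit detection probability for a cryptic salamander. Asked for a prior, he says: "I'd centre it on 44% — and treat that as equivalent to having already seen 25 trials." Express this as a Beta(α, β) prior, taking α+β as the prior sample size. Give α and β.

Under the effective-sample-size interpretation, Beta(α, β) has prior mean α/(α+β) and prior sample size α+β.
So α+β = 25 and α/(α+β) = 0.44, giving α = 0.44·25 = 11 and β = 25 − 11 = 14.

α = 11, β = 14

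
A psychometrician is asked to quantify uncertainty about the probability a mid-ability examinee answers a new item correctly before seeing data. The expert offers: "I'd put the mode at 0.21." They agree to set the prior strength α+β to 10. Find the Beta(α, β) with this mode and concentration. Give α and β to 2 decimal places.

α = 2.68, β = 7.32

For α,β > 1 the Beta mode is (α−1)/(α+β−2). With α+β = 10, the mode is (α−1)/8.
Set (α−1)/8 = 0.21 → α = 1 + 0.21·8 = 2.68.
β = 10 − α = 7.32.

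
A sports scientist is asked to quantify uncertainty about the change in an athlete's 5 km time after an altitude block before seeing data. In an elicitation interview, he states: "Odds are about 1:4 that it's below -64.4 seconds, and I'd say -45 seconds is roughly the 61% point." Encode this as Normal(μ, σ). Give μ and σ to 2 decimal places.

μ = -49.83, σ = 17.31

The p-quantile of Normal(μ,σ) is μ + z_p·σ, with z_{0.2} = -0.8416 and z_{0.61} = 0.2793.
Eliminate σ: μ = (z₂·x₁ − z₁·x₂)/(z₂ − z₁) = (0.2793·-64.4 − (-0.8416)·-45)/1.121 = -49.83.
Then σ = (x₂ − x₁)/(z₂ − z₁) = (-45 − -64.4)/1.121 = 17.31.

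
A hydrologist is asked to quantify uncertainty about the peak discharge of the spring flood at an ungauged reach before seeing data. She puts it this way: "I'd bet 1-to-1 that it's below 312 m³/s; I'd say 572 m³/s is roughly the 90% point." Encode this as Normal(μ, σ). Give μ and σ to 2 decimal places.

μ = 312.00, σ = 202.88

For Normal(μ,σ), the p-quantile is μ + z_p·σ. Here z_{0.5} = 0, z_{0.9} = 1.282.
So 312 = μ + 0σ and 572 = μ + 1.282σ.
Subtracting: σ = (572 − 312)/(1.282 − (0)) = 202.88.
Then μ = 312 − (0)·202.88 = 312.00.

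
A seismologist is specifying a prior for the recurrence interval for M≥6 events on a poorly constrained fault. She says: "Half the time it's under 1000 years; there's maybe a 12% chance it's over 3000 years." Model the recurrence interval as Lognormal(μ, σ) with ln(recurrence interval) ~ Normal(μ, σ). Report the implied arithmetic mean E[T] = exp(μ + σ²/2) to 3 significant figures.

E[T] ≈ 1550 years

If T ~ Lognormal(μ,σ) then ln T ~ Normal(μ,σ), so the p-quantile of ln T is μ + z_p·σ.
ln(1000) = 6.908 and ln(3000) = 8.006; z_{0.5} = 0, z_{0.88} = 1.175.
σ = (8.006 − 6.908)/(1.175 − (0)) = 0.935.
μ = 6.908 − (0)·0.935 = 6.908.
E[T] = exp(μ + σ²/2) = exp(6.908 + 0.4371) = 1550 years.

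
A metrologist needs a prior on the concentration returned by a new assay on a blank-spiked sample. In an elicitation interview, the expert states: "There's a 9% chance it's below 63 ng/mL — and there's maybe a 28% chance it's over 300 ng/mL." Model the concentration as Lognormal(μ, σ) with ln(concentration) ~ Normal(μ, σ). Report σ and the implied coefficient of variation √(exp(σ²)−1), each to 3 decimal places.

If T ~ Lognormal(μ,σ) then ln T ~ Normal(μ,σ), so the p-quantile of ln T is μ + z_p·σ.
ln(63) = 4.143 and ln(300) = 5.704; z_{0.09} = -1.341, z_{0.72} = 0.5828.
σ = (5.704 − 4.143)/(0.5828 − (-1.341)) = 0.811.
μ = 4.143 − (-1.341)·0.811 = 5.231.
CV = √(exp(σ²)−1) = √(exp(0.6582)−1) = 0.965.

σ ≈ 0.811, CV ≈ 0.965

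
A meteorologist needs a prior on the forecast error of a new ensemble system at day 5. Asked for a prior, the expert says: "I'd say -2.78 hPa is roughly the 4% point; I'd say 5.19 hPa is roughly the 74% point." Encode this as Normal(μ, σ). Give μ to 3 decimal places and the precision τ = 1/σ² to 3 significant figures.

μ = 3.048, τ = 0.0902

For Normal(μ,σ), the p-quantile is μ + z_p·σ. Here z_{0.04} = -1.751, z_{0.74} = 0.6433.
So -2.78 = μ − 1.751σ and 5.19 = μ + 0.6433σ.
Subtracting: σ = (5.19 − -2.78)/(0.6433 − (-1.751)) = 3.329.
Then μ = -2.78 − (-1.751)·3.329 = 3.048.
Precision τ = 1/σ² = 1/3.329² = 0.0902.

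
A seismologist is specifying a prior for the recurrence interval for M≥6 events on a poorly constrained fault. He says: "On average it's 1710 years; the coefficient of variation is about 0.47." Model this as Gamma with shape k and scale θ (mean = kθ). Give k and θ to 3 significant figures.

For Gamma(k, scale θ): mean = kθ, variance = kθ², so CV = 1/√k.
CV = 0.47, hence k = 1/CV² = 4.53.
Then θ = mean/k = 1710/4.53 = 378.

k ≈ 4.53, θ ≈ 378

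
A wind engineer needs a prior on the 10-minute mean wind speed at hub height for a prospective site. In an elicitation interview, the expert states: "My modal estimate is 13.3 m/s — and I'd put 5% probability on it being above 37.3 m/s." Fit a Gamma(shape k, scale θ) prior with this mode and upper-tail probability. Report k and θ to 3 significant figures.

k ≈ 3.52, θ ≈ 5.29

Gamma(k,θ) with k>1 has mode (k−1)θ, so θ = 13.3/(k−1).
Need P(X < 37.3) = 0.95 with θ tied to k this way. Start at k = 2, θ = 13.3: P(X<37.3) ≈ 0.770.
Too low — raise k to concentrate. Iterating converges to k ≈ 3.52.
Then θ = 13.3/(3.52−1) ≈ 5.29.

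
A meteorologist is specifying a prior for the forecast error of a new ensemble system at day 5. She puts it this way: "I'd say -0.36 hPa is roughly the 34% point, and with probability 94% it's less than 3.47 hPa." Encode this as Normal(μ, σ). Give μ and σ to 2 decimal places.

The p-quantile of Normal(μ,σ) is μ + z_p·σ, with z_{0.34} = -0.4125 and z_{0.94} = 1.555.
Eliminate σ: μ = (z₂·x₁ − z₁·x₂)/(z₂ − z₁) = (1.555·-0.36 − (-0.4125)·3.47)/1.967 = 0.44.
Then σ = (x₂ − x₁)/(z₂ − z₁) = (3.47 − -0.36)/1.967 = 1.95.

μ = 0.44, σ = 1.95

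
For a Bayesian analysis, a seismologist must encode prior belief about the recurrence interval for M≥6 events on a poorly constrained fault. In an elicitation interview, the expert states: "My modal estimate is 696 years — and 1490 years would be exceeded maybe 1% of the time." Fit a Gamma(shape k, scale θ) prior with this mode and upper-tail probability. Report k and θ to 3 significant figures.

k ≈ 9.37, θ ≈ 83.2

Gamma(k,θ) with k>1 has mode (k−1)θ, so θ = 696/(k−1).
Need P(X < 1490) = 0.99 with θ tied to k this way. Start at k = 2, θ = 696: P(X<1490) ≈ 0.631.
Too low — raise k to concentrate. Iterating converges to k ≈ 9.37.
Then θ = 696/(9.37−1) ≈ 83.2.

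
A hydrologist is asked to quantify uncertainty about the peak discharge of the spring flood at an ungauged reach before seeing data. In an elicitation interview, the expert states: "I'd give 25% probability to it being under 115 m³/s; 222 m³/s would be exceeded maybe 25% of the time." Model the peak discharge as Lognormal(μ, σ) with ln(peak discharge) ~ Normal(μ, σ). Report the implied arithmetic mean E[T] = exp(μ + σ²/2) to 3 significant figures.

If T ~ Lognormal(μ,σ) then ln T ~ Normal(μ,σ), so the p-quantile of ln T is μ + z_p·σ.
ln(115) = 4.745 and ln(222) = 5.403; z_{0.25} = -0.6745, z_{0.75} = 0.6745.
σ = (5.403 − 4.745)/(0.6745 − (-0.6745)) = 0.488.
μ = 4.745 − (-0.6745)·0.488 = 5.074.
E[T] = exp(μ + σ²/2) = exp(5.074 + 0.1189) = 180 m³/s.

E[T] ≈ 180 m³/s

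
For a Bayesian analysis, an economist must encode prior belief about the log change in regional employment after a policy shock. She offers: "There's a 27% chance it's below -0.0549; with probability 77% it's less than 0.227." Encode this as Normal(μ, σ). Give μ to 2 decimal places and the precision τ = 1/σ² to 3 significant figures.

μ = 0.07, τ = 23

For Normal(μ,σ), the p-quantile is μ + z_p·σ. Here z_{0.27} = -0.6128, z_{0.77} = 0.7388.
So -0.0549 = μ − 0.6128σ and 0.227 = μ + 0.7388σ.
Subtracting: σ = (0.227 − -0.0549)/(0.7388 − (-0.6128)) = 0.21.
Then μ = -0.0549 − (-0.6128)·0.21 = 0.07.
Precision τ = 1/σ² = 1/0.2086² = 23.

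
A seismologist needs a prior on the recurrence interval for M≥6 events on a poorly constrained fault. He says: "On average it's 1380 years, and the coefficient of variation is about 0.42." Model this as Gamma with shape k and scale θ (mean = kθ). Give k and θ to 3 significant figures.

For Gamma(k, scale θ): mean = kθ, variance = kθ², so CV = 1/√k.
CV = 0.42, hence k = 1/CV² = 5.67.
Then θ = mean/k = 1380/5.67 = 243.

k ≈ 5.67, θ ≈ 243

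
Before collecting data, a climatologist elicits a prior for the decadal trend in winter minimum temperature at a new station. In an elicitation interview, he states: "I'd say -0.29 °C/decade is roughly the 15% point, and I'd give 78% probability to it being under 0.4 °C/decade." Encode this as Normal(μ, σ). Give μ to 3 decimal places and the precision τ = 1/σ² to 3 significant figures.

μ = 0.105, τ = 6.87

For Normal(μ,σ), the p-quantile is μ + z_p·σ. Here z_{0.15} = -1.036, z_{0.78} = 0.7722.
So -0.29 = μ − 1.036σ and 0.4 = μ + 0.7722σ.
Subtracting: σ = (0.4 − -0.29)/(0.7722 − (-1.036)) = 0.382.
Then μ = -0.29 − (-1.036)·0.382 = 0.105.
Precision τ = 1/σ² = 1/0.3815² = 6.87.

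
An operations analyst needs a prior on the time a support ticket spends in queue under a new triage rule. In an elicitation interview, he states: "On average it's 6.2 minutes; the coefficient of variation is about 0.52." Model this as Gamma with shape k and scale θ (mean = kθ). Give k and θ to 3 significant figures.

k ≈ 3.7, θ ≈ 1.68

For Gamma(k, scale θ): mean = kθ, variance = kθ², so CV = 1/√k.
CV = 0.52, hence k = 1/CV² = 3.7.
Then θ = mean/k = 6.2/3.7 = 1.68.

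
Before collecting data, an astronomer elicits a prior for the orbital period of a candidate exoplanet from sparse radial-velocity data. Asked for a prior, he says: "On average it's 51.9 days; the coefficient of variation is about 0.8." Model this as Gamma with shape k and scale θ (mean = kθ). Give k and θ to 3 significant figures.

k ≈ 1.56, θ ≈ 33.2

For Gamma(k, scale θ): mean = kθ, variance = kθ², so CV = 1/√k.
CV = 0.8, hence k = 1/CV² = 1.56.
Then θ = mean/k = 51.9/1.56 = 33.2.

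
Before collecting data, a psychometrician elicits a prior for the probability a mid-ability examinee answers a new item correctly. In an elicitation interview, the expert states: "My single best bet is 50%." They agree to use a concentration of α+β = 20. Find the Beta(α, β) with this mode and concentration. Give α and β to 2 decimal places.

For α,β > 1 the Beta mode is (α−1)/(α+β−2). With α+β = 20, the mode is (α−1)/18.
Set (α−1)/18 = 0.5 → α = 1 + 0.5·18 = 10.00.
β = 20 − α = 10.00.

α = 10.00, β = 10.00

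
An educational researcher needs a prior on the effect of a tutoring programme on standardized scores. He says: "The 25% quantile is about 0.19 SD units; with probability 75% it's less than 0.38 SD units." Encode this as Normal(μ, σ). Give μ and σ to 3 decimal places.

For Normal(μ,σ), the p-quantile is μ + z_p·σ. Here z_{0.25} = -0.6745, z_{0.75} = 0.6745.
So 0.19 = μ − 0.6745σ and 0.38 = μ + 0.6745σ.
Subtracting: σ = (0.38 − 0.19)/(0.6745 − (-0.6745)) = 0.141.
Then μ = 0.19 − (-0.6745)·0.141 = 0.285.

μ = 0.285, σ = 0.141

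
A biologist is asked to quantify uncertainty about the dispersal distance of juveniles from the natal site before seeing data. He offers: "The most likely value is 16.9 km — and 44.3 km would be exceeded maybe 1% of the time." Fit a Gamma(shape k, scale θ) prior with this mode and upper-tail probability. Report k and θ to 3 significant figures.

k ≈ 6, θ ≈ 3.38

Gamma(k,θ) with k>1 has mode (k−1)θ, so θ = 16.9/(k−1).
Need P(X < 44.3) = 0.99 with θ tied to k this way. Start at k = 2, θ = 16.9: P(X<44.3) ≈ 0.737.
Too low — raise k to concentrate. Iterating converges to k ≈ 6.
Then θ = 16.9/(6−1) ≈ 3.38.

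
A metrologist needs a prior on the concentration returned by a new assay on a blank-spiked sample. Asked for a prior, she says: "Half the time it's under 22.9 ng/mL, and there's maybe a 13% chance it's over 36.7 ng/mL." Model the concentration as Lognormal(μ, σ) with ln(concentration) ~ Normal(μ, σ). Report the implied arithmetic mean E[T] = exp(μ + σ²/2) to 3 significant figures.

If T ~ Lognormal(μ,σ) then ln T ~ Normal(μ,σ), so the p-quantile of ln T is μ + z_p·σ.
ln(22.9) = 3.131 and ln(36.7) = 3.603; z_{0.5} = 0, z_{0.87} = 1.126.
σ = (3.603 − 3.131)/(1.126 − (0)) = 0.419.
μ = 3.131 − (0)·0.419 = 3.131.
E[T] = exp(μ + σ²/2) = exp(3.131 + 0.0877) = 25 ng/mL.

E[T] ≈ 25 ng/mL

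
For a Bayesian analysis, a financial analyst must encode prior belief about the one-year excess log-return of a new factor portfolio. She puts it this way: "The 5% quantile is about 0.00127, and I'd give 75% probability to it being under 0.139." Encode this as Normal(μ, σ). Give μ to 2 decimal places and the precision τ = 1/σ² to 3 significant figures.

For Normal(μ,σ), the p-quantile is μ + z_p·σ. Here z_{0.05} = -1.645, z_{0.75} = 0.6745.
So 0.00127 = μ − 1.645σ and 0.139 = μ + 0.6745σ.
Subtracting: σ = (0.139 − 0.00127)/(0.6745 − (-1.645)) = 0.06.
Then μ = 0.00127 − (-1.645)·0.06 = 0.10.
Precision τ = 1/σ² = 1/0.05938² = 284.

μ = 0.10, τ = 284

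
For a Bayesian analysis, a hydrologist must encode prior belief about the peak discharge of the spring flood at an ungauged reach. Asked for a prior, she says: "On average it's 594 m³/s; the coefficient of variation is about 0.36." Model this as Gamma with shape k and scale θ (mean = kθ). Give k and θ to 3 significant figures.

k ≈ 7.72, θ ≈ 77

For Gamma(k, scale θ): mean = kθ, variance = kθ², so CV = 1/√k.
CV = 0.36, hence k = 1/CV² = 7.72.
Then θ = mean/k = 594/7.72 = 77.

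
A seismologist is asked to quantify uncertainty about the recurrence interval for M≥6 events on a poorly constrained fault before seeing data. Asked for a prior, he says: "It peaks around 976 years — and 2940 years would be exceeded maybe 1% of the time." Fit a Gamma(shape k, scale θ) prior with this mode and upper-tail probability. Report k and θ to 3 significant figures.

k ≈ 4.7, θ ≈ 264

Gamma(k,θ) with k>1 has mode (k−1)θ, so θ = 976/(k−1).
Need P(X < 2940) = 0.99 with θ tied to k this way. Start at k = 2, θ = 976: P(X<2940) ≈ 0.803.
Too low — raise k to concentrate. Iterating converges to k ≈ 4.7.
Then θ = 976/(4.7−1) ≈ 264.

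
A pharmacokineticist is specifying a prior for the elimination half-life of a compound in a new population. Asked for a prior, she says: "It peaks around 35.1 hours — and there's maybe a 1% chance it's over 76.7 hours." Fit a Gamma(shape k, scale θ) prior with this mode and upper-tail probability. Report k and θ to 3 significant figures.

Gamma(k,θ) with k>1 has mode (k−1)θ, so θ = 35.1/(k−1).
Need P(X < 76.7) = 0.99 with θ tied to k this way. Start at k = 2, θ = 35.1: P(X<76.7) ≈ 0.642.
Too low — raise k to concentrate. Iterating converges to k ≈ 8.9.
Then θ = 35.1/(8.9−1) ≈ 4.44.

k ≈ 8.9, θ ≈ 4.44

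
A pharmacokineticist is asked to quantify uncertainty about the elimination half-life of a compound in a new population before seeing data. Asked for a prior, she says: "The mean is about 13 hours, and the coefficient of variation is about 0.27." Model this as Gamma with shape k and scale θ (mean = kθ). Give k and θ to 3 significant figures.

k ≈ 13.7, θ ≈ 0.948

For Gamma(k, scale θ): mean = kθ, variance = kθ², so CV = 1/√k.
CV = 0.27, hence k = 1/CV² = 13.7.
Then θ = mean/k = 13/13.7 = 0.948.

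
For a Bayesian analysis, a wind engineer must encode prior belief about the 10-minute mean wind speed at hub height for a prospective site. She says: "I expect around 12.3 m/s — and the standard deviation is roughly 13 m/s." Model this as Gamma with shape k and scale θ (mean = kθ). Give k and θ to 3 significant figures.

k ≈ 0.895, θ ≈ 13.7

For Gamma(k, scale θ): mean = kθ, variance = kθ², so CV = 1/√k.
CV = SD/mean = 13/12.3 = 1.057, hence k = 1/CV² = 0.895.
Then θ = mean/k = 12.3/0.895 = 13.7.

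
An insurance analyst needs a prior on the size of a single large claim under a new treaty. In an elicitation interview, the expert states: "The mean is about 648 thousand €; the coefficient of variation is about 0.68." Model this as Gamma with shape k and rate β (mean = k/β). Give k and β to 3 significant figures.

k ≈ 2.16, β ≈ 0.00334

For Gamma(k, rate β): mean = k/β, variance = k/β², so CV = 1/√k.
CV = 0.68, hence k = 1/CV² = 2.16.
Then β = k/mean = 2.16/648 = 0.00334.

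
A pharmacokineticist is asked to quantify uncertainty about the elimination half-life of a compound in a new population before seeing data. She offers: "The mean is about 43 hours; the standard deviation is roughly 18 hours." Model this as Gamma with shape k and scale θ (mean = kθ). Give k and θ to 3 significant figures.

k ≈ 5.71, θ ≈ 7.53

For Gamma(k, scale θ): mean = kθ, variance = kθ², so CV = 1/√k.
CV = SD/mean = 18/43 = 0.4186, hence k = 1/CV² = 5.71.
Then θ = mean/k = 43/5.71 = 7.53.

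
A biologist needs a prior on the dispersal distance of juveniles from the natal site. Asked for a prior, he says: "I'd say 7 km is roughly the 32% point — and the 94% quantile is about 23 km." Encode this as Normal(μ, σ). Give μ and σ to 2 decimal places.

μ = 10.70, σ = 7.91

The p-quantile of Normal(μ,σ) is μ + z_p·σ, with z_{0.32} = -0.4677 and z_{0.94} = 1.555.
Eliminate σ: μ = (z₂·x₁ − z₁·x₂)/(z₂ − z₁) = (1.555·7 − (-0.4677)·23)/2.022 = 10.70.
Then σ = (x₂ − x₁)/(z₂ − z₁) = (23 − 7)/2.022 = 7.91.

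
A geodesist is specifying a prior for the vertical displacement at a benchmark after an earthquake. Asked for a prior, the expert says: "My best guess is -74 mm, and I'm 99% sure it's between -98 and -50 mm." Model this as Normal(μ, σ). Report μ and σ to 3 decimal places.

μ = -74.000, σ = 9.317

A symmetric 99% interval runs μ ± z·σ with z = 2.576.
Half-width = 24, so σ = 24/2.576 = 9.317.
μ is the stated best guess, -74.000.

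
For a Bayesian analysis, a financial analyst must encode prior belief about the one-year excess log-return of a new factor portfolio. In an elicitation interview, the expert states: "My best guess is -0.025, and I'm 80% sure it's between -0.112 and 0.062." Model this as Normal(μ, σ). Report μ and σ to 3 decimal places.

A symmetric 80% interval runs μ ± z·σ with z = 1.282.
Half-width = 0.087, so σ = 0.087/1.282 = 0.068.
μ is the stated best guess, -0.025.

μ = -0.025, σ = 0.068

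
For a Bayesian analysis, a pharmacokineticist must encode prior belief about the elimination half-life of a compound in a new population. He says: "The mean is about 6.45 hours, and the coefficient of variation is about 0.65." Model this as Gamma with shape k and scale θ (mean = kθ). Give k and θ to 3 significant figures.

For Gamma(k, scale θ): mean = kθ, variance = kθ², so CV = 1/√k.
CV = 0.65, hence k = 1/CV² = 2.37.
Then θ = mean/k = 6.45/2.37 = 2.73.

k ≈ 2.37, θ ≈ 2.73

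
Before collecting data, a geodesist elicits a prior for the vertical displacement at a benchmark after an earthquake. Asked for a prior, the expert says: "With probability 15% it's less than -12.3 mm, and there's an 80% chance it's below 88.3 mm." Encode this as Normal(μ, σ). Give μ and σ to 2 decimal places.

For Normal(μ,σ), the p-quantile is μ + z_p·σ. Here z_{0.15} = -1.036, z_{0.8} = 0.8416.
So -12.3 = μ − 1.036σ and 88.3 = μ + 0.8416σ.
Subtracting: σ = (88.3 − -12.3)/(0.8416 − (-1.036)) = 53.57.
Then μ = -12.3 − (-1.036)·53.57 = 43.22.

μ = 43.22, σ = 53.57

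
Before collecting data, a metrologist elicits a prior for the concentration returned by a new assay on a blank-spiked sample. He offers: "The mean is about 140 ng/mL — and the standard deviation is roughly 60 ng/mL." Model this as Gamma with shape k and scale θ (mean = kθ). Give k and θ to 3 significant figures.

For Gamma(k, scale θ): mean = kθ, variance = kθ², so CV = 1/√k.
CV = SD/mean = 60/140 = 0.4286, hence k = 1/CV² = 5.44.
Then θ = mean/k = 140/5.44 = 25.7.

k ≈ 5.44, θ ≈ 25.7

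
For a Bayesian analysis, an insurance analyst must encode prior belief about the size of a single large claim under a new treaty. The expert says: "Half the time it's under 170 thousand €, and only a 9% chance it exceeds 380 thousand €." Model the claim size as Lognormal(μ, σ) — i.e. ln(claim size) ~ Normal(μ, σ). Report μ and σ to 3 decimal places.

μ ≈ 5.136, σ ≈ 0.600

If T ~ Lognormal(μ,σ) then ln T ~ Normal(μ,σ), so the p-quantile of ln T is μ + z_p·σ.
ln(170) = 5.136 and ln(380) = 5.94; z_{0.5} = 0, z_{0.91} = 1.341.
σ = (5.94 − 5.136)/(1.341 − (0)) = 0.600.
μ = 5.136 − (0)·0.600 = 5.136.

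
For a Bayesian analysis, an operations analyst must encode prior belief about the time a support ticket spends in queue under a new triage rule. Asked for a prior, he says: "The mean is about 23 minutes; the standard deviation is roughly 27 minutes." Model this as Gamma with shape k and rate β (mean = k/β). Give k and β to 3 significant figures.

For Gamma(k, rate β): mean = k/β, variance = k/β², so CV = 1/√k.
CV = SD/mean = 27/23 = 1.174, hence k = 1/CV² = 0.726.
Then β = k/mean = 0.726/23 = 0.0316.

k ≈ 0.726, β ≈ 0.0316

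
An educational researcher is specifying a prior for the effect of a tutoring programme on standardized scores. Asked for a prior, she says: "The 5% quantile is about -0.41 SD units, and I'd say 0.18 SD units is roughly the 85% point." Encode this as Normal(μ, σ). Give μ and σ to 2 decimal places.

For Normal(μ,σ), the p-quantile is μ + z_p·σ. Here z_{0.05} = -1.645, z_{0.85} = 1.036.
So -0.41 = μ − 1.645σ and 0.18 = μ + 1.036σ.
Subtracting: σ = (0.18 − -0.41)/(1.036 − (-1.645)) = 0.22.
Then μ = -0.41 − (-1.645)·0.22 = -0.05.

μ = -0.05, σ = 0.22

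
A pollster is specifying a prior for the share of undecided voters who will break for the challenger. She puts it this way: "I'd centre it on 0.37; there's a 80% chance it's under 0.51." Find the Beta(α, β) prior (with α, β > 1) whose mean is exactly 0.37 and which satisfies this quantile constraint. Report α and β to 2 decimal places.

With mean 0.37 fixed, write α = 0.37s, β = 0.63s where s = α+β.
Need P(θ < 0.51) = 0.8 under Beta(0.37s, 0.63s). Normal approximation: (q−m)/√(m(1−m)/s) ≈ z_{0.8} = 0.842, so s ≈ 0.37·0.63·(0.842)²/(0.51−0.37)² = 8.4.
At s = 8.4: P(θ<0.51) ≈ 0.804. Adjusting to match 0.8 gives s ≈ 8.14.
So α = 0.37·8.14 ≈ 3.01, β = 0.63·8.14 ≈ 5.13.

α ≈ 3.01, β ≈ 5.13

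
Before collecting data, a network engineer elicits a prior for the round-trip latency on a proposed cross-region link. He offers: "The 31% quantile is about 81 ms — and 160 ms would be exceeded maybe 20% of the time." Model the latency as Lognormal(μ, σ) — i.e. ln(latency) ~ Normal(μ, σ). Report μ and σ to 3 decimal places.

If T ~ Lognormal(μ,σ) then ln T ~ Normal(μ,σ), so the p-quantile of ln T is μ + z_p·σ.
ln(81) = 4.394 and ln(160) = 5.075; z_{0.31} = -0.4959, z_{0.8} = 0.8416.
σ = (5.075 − 4.394)/(0.8416 − (-0.4959)) = 0.509.
μ = 4.394 − (-0.4959)·0.509 = 4.647.

μ ≈ 4.647, σ ≈ 0.509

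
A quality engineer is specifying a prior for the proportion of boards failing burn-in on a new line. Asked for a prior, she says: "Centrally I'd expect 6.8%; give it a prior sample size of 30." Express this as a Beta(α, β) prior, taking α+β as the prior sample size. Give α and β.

Under the effective-sample-size interpretation, Beta(α, β) has prior mean α/(α+β) and prior sample size α+β.
So α+β = 30 and α/(α+β) = 0.068, giving α = 0.068·30 = 2.04 and β = 30 − 2.04 = 27.96.

α = 2.04, β = 27.96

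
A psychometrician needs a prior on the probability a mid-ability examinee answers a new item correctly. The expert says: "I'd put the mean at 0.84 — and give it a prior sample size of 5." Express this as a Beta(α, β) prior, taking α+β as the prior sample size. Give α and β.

α = 4.2, β = 0.8

Under the effective-sample-size interpretation, Beta(α, β) has prior mean α/(α+β) and prior sample size α+β.
So α+β = 5 and α/(α+β) = 0.84, giving α = 0.84·5 = 4.2 and β = 5 − 4.2 = 0.8.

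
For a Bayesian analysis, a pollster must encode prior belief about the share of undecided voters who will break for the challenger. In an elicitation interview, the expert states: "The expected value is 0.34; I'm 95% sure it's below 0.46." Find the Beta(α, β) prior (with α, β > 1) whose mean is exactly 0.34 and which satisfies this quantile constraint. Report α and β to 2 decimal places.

With mean 0.34 fixed, write α = 0.34s, β = 0.66s where s = α+β.
Need P(θ < 0.46) = 0.95 under Beta(0.34s, 0.66s). Normal approximation: (q−m)/√(m(1−m)/s) ≈ z_{0.95} = 1.64, so s ≈ 0.34·0.66·(1.64)²/(0.46−0.34)² = 42.2.
At s = 42.2: P(θ<0.46) ≈ 0.946. Adjusting to match 0.95 gives s ≈ 44.26.
So α = 0.34·44.26 ≈ 15.05, β = 0.66·44.26 ≈ 29.21.

α ≈ 15.05, β ≈ 29.21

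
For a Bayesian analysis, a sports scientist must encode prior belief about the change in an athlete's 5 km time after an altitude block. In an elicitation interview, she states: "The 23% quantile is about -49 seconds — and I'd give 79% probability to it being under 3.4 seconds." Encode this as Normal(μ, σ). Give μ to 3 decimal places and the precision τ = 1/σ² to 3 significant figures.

The p-quantile of Normal(μ,σ) is μ + z_p·σ, with z_{0.23} = -0.7388 and z_{0.79} = 0.8064.
Eliminate σ: μ = (z₂·x₁ − z₁·x₂)/(z₂ − z₁) = (0.8064·-49 − (-0.7388)·3.4)/1.545 = -23.946.
Then σ = (x₂ − x₁)/(z₂ − z₁) = (3.4 − -49)/1.545 = 33.910.
Precision τ = 1/σ² = 1/33.91² = 0.00087.

μ = -23.946, τ = 0.00087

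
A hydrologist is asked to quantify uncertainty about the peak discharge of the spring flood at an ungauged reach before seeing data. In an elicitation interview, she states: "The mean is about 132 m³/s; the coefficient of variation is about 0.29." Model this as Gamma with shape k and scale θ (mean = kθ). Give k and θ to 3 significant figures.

For Gamma(k, scale θ): mean = kθ, variance = kθ², so CV = 1/√k.
CV = 0.29, hence k = 1/CV² = 11.9.
Then θ = mean/k = 132/11.9 = 11.1.

k ≈ 11.9, θ ≈ 11.1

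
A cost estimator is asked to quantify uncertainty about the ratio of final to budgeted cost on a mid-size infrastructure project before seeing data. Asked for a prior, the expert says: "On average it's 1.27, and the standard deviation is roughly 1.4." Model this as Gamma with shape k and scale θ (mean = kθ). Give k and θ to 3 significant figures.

k ≈ 0.823, θ ≈ 1.54

For Gamma(k, scale θ): mean = kθ, variance = kθ², so CV = 1/√k.
CV = SD/mean = 1.4/1.27 = 1.102, hence k = 1/CV² = 0.823.
Then θ = mean/k = 1.27/0.823 = 1.54.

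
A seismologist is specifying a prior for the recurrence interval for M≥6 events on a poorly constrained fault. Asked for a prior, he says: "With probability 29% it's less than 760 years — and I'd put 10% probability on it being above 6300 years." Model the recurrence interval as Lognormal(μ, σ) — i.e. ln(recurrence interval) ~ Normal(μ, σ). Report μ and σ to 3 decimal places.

μ ≈ 7.271, σ ≈ 1.153

If T ~ Lognormal(μ,σ) then ln T ~ Normal(μ,σ), so the p-quantile of ln T is μ + z_p·σ.
ln(760) = 6.633 and ln(6300) = 8.748; z_{0.29} = -0.5534, z_{0.9} = 1.282.
σ = (8.748 − 6.633)/(1.282 − (-0.5534)) = 1.153.
μ = 6.633 − (-0.5534)·1.153 = 7.271.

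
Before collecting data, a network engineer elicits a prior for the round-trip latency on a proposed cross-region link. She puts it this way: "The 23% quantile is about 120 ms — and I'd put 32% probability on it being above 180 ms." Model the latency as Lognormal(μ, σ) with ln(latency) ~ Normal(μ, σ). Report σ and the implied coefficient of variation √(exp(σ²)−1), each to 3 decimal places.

σ ≈ 0.336, CV ≈ 0.346

If T ~ Lognormal(μ,σ) then ln T ~ Normal(μ,σ), so the p-quantile of ln T is μ + z_p·σ.
ln(120) = 4.787 and ln(180) = 5.193; z_{0.23} = -0.7388, z_{0.68} = 0.4677.
σ = (5.193 − 4.787)/(0.4677 − (-0.7388)) = 0.336.
μ = 4.787 − (-0.7388)·0.336 = 5.036.
CV = √(exp(σ²)−1) = √(exp(0.1129)−1) = 0.346.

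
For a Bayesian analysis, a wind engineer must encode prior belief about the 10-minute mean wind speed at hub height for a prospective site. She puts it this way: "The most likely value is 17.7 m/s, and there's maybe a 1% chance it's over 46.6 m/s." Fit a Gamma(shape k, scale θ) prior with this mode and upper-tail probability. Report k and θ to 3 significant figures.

k ≈ 5.95, θ ≈ 3.57

Gamma(k,θ) with k>1 has mode (k−1)θ, so θ = 17.7/(k−1).
Need P(X < 46.6) = 0.99 with θ tied to k this way. Start at k = 2, θ = 17.7: P(X<46.6) ≈ 0.739.
Too low — raise k to concentrate. Iterating converges to k ≈ 5.95.
Then θ = 17.7/(5.95−1) ≈ 3.57.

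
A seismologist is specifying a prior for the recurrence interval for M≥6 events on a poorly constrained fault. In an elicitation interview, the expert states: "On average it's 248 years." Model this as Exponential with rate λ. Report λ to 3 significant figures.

Exponential mean = 1/λ, so λ = 1/248.0 = 0.00403.

λ ≈ 0.00403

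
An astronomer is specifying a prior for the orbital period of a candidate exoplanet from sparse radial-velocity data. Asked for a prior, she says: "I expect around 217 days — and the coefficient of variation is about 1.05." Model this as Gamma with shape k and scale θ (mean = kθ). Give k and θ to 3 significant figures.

k ≈ 0.907, θ ≈ 239

For Gamma(k, scale θ): mean = kθ, variance = kθ², so CV = 1/√k.
CV = 1.05, hence k = 1/CV² = 0.907.
Then θ = mean/k = 217/0.907 = 239.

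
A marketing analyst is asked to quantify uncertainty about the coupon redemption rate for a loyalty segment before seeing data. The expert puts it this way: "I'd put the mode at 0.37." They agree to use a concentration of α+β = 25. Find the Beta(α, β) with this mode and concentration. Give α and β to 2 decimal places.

For α,β > 1 the Beta mode is (α−1)/(α+β−2). With α+β = 25, the mode is (α−1)/23.
Set (α−1)/23 = 0.37 → α = 1 + 0.37·23 = 9.51.
β = 25 − α = 15.49.

α = 9.51, β = 15.49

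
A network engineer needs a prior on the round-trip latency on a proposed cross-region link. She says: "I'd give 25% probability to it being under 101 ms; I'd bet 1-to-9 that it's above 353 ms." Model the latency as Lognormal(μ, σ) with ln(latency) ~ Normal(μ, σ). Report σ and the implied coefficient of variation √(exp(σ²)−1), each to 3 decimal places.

σ ≈ 0.640, CV ≈ 0.711

If T ~ Lognormal(μ,σ) then ln T ~ Normal(μ,σ), so the p-quantile of ln T is μ + z_p·σ.
ln(101) = 4.615 and ln(353) = 5.866; z_{0.25} = -0.6745, z_{0.9} = 1.282.
σ = (5.866 − 4.615)/(1.282 − (-0.6745)) = 0.640.
μ = 4.615 − (-0.6745)·0.640 = 5.047.
CV = √(exp(σ²)−1) = √(exp(0.4093)−1) = 0.711.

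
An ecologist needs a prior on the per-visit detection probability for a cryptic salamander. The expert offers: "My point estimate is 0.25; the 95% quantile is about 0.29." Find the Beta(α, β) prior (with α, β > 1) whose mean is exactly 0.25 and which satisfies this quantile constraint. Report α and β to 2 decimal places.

α ≈ 82.50, β ≈ 247.51

With mean 0.25 fixed, write α = 0.25s, β = 0.75s where s = α+β.
Need P(θ < 0.29) = 0.95 under Beta(0.25s, 0.75s). Normal approximation: (q−m)/√(m(1−m)/s) ≈ z_{0.95} = 1.64, so s ≈ 0.25·0.75·(1.64)²/(0.29−0.25)² = 317.1.
At s = 317.1: P(θ<0.29) ≈ 0.947. Adjusting to match 0.95 gives s ≈ 330.01.
So α = 0.25·330.01 ≈ 82.50, β = 0.75·330.01 ≈ 247.51.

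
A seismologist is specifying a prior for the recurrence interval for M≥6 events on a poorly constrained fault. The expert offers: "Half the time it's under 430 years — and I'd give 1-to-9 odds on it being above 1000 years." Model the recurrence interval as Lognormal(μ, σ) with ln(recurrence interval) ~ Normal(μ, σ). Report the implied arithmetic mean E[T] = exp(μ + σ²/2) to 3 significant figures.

E[T] ≈ 534 years

If T ~ Lognormal(μ,σ) then ln T ~ Normal(μ,σ), so the p-quantile of ln T is μ + z_p·σ.
ln(430) = 6.064 and ln(1000) = 6.908; z_{0.5} = 0, z_{0.9} = 1.282.
σ = (6.908 − 6.064)/(1.282 − (0)) = 0.659.
μ = 6.064 − (0)·0.659 = 6.064.
E[T] = exp(μ + σ²/2) = exp(6.064 + 0.2168) = 534 years.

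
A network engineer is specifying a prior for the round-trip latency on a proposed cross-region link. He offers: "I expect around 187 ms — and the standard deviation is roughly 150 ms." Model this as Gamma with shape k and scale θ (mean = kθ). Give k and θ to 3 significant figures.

For Gamma(k, scale θ): mean = kθ, variance = kθ², so CV = 1/√k.
CV = SD/mean = 150/187 = 0.8021, hence k = 1/CV² = 1.55.
Then θ = mean/k = 187/1.55 = 120.

k ≈ 1.55, θ ≈ 120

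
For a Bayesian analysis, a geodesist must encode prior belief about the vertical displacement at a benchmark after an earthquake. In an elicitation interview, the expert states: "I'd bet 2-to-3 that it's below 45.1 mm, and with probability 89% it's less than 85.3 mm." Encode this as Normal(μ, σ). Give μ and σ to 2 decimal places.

For Normal(μ,σ), the p-quantile is μ + z_p·σ. Here z_{0.4} = -0.2533, z_{0.89} = 1.227.
So 45.1 = μ − 0.2533σ and 85.3 = μ + 1.227σ.
Subtracting: σ = (85.3 − 45.1)/(1.227 − (-0.2533)) = 27.16.
Then μ = 45.1 − (-0.2533)·27.16 = 51.98.

μ = 51.98, σ = 27.16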